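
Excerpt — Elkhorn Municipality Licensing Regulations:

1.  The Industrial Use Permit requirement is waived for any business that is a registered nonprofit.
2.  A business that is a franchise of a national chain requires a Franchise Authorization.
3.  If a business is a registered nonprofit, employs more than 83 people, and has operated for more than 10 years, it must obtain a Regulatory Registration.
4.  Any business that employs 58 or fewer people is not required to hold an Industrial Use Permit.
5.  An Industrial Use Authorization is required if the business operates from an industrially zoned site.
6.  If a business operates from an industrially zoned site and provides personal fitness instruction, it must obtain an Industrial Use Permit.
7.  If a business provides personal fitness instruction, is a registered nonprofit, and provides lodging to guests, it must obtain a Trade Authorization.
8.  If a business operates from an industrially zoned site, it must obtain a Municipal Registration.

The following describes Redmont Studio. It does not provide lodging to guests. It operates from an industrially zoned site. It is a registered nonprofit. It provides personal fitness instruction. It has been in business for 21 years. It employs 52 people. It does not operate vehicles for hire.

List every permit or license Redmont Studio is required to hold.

1. is a registered nonprofit → exempt from Industrial Use Permit.
2. is a registered nonprofit (not: is a franchise of a national chain) → Franchise Authorization not required.
3. is a registered nonprofit; employees 52 ≤ 83; years in business 21 > 10 → Regulatory Registration not required.
4. employees 52 ≤ 58 → exempt from Industrial Use Permit.
5. operates from an industrially zoned site → Industrial Use Authorization required.
6. operates from an industrially zoned site; provides personal fitness instruction → Industrial Use Permit required.
7. provides personal fitness instruction; is a registered nonprofit; does not provide lodging to guests → Trade Authorization not required.
8. operates from an industrially zoned site → Municipal Registration required.

Industrial Use Authorization, Municipal Registration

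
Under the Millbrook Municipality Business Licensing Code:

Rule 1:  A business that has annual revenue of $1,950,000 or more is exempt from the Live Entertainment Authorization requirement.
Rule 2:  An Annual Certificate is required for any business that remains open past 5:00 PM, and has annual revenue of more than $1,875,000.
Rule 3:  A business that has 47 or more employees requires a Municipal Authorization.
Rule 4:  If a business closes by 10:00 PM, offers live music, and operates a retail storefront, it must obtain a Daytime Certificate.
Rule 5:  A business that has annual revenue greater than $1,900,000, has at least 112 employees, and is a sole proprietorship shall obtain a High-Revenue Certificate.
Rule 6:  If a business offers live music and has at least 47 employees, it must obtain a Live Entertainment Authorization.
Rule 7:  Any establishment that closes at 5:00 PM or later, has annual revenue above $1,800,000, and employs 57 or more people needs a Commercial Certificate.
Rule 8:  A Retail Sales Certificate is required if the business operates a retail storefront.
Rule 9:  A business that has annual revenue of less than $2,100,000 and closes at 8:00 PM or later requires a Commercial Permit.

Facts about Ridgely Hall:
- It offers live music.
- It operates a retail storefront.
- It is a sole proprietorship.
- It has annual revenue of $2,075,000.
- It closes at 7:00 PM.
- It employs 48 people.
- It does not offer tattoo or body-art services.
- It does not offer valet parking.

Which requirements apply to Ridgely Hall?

Rule 1: revenue $2,075,000 ≥ $1,950,000 → exempt from Live Entertainment Authorization.
Rule 2: closes 7:00 PM, after 5:00 PM; revenue $2,075,000 > $1,875,000 → Annual Certificate required.
Rule 3: employees 48 ≥ 47 → Municipal Authorization required.
Rule 4: closes 7:00 PM, at/before 10:00 PM; offers live music; operates a retail storefront → Daytime Certificate required.
Rule 5: revenue $2,075,000 > $1,900,000; employees 48 < 112; is a sole proprietorship → High-Revenue Certificate not required.
Rule 6: offers live music; employees 48 ≥ 47 → Live Entertainment Authorization required.
Rule 7: closes 7:00 PM, after 5:00 PM; revenue $2,075,000 > $1,800,000; employees 48 < 57 → Commercial Certificate not required.
Rule 8: operates a retail storefront → Retail Sales Certificate required.
Rule 9: revenue $2,075,000 < $2,100,000; closes 7:00 PM, at/before 8:00 PM → Commercial Permit not required.

Annual Certificate, Daytime Certificate, Municipal Authorization, Retail Sales Certificate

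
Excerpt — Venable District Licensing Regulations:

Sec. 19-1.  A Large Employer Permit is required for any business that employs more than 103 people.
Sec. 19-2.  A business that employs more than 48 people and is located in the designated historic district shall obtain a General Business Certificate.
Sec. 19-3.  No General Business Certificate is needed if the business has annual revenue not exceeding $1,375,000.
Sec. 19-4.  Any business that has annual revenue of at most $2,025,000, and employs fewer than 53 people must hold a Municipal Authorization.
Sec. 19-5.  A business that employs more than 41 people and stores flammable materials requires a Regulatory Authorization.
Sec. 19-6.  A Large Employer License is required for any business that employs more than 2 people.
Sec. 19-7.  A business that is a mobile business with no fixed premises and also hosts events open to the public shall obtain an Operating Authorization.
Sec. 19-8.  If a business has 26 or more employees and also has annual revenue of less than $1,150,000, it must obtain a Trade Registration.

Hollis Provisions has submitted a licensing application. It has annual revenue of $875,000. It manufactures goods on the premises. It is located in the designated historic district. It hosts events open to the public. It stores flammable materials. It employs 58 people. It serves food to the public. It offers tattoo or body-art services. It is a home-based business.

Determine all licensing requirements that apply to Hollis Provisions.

Large Employer License, Regulatory Authorization, Trade Registration

Sec. 19-1. employees 58 ≤ 103 → Large Employer Permit not required.
Sec. 19-2. employees 58 > 48; is located in the designated historic district → General Business Certificate required.
Sec. 19-3. revenue $875,000 ≤ $1,375,000 → exempt from General Business Certificate.
Sec. 19-4. revenue $875,000 ≤ $2,025,000; employees 58 ≥ 53 → Municipal Authorization not required.
Sec. 19-5. employees 58 > 41; stores flammable materials → Regulatory Authorization required.
Sec. 19-6. employees 58 > 2 → Large Employer License required.
Sec. 19-7. is a home-based business (not: is a mobile business with no fixed premises); hosts events open to the public → Operating Authorization not required.
Sec. 19-8. employees 58 ≥ 26; revenue $875,000 < $1,150,000 → Trade Registration required.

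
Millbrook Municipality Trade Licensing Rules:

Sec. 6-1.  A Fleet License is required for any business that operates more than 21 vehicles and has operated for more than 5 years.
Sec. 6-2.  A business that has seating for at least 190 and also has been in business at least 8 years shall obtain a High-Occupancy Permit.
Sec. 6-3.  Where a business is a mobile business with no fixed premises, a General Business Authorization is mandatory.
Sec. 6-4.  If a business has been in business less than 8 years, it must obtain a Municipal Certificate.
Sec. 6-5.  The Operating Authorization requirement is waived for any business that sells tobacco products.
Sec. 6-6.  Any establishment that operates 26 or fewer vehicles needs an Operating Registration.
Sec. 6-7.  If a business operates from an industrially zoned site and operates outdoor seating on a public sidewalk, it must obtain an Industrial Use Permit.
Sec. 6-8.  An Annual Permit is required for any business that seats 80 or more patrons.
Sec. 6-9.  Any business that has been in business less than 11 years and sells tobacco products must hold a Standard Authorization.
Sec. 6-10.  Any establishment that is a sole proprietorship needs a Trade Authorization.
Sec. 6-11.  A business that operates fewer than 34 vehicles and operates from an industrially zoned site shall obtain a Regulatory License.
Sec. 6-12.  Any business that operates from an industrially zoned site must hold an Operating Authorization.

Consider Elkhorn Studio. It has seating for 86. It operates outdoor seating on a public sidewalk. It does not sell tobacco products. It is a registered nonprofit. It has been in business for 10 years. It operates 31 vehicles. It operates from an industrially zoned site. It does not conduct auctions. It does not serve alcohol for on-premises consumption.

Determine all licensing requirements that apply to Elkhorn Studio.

Sec. 6-1. vehicles 31 > 21; years in business 10 > 5 → Fleet License required.
Sec. 6-2. seating 86 < 190; years in business 10 ≥ 8 → High-Occupancy Permit not required.
Sec. 6-3. operates from an industrially zoned site (not: is a mobile business with no fixed premises) → General Business Authorization not required.
Sec. 6-4. years in business 10 ≥ 8 → Municipal Certificate not required.
Sec. 6-5. does not sell tobacco products → Operating Authorization exemption does not apply.
Sec. 6-6. vehicles 31 > 26 → Operating Registration not required.
Sec. 6-7. operates from an industrially zoned site; operates outdoor seating on a public sidewalk → Industrial Use Permit required.
Sec. 6-8. seating 86 ≥ 80 → Annual Permit required.
Sec. 6-9. years in business 10 < 11; does not sell tobacco products → Standard Authorization not required.
Sec. 6-10. is a registered nonprofit (not: is a sole proprietorship) → Trade Authorization not required.
Sec. 6-11. vehicles 31 < 34; operates from an industrially zoned site → Regulatory License required.
Sec. 6-12. operates from an industrially zoned site → Operating Authorization required.

Annual Permit, Fleet License, Industrial Use Permit, Operating Authorization, Regulatory License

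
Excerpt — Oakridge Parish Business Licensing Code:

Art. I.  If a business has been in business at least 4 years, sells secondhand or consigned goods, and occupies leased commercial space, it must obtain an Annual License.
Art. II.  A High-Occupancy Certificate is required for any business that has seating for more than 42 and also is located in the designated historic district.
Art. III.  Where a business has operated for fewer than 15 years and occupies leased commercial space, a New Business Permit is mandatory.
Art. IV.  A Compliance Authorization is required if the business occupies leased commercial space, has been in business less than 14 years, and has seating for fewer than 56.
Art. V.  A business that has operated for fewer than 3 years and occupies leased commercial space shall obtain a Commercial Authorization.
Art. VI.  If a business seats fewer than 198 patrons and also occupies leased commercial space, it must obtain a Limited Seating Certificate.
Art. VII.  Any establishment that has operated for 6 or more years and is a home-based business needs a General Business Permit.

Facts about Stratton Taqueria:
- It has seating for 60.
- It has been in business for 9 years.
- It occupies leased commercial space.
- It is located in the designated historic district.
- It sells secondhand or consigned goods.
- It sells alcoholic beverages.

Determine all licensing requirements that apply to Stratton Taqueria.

Annual License, High-Occupancy Certificate, Limited Seating Certificate, New Business Permit

Art. I. years in business 9 ≥ 4; sells secondhand or consigned goods; occupies leased commercial space → Annual License required.
Art. II. seating 60 > 42; is located in the designated historic district → High-Occupancy Certificate required.
Art. III. years in business 9 < 15; occupies leased commercial space → New Business Permit required.
Art. IV. occupies leased commercial space; years in business 9 < 14; seating 60 ≥ 56 → Compliance Authorization not required.
Art. V. years in business 9 ≥ 3; occupies leased commercial space → Commercial Authorization not required.
Art. VI. seating 60 < 198; occupies leased commercial space → Limited Seating Certificate required.
Art. VII. years in business 9 ≥ 6; occupies leased commercial space (not: is a home-based business) → General Business Permit not required.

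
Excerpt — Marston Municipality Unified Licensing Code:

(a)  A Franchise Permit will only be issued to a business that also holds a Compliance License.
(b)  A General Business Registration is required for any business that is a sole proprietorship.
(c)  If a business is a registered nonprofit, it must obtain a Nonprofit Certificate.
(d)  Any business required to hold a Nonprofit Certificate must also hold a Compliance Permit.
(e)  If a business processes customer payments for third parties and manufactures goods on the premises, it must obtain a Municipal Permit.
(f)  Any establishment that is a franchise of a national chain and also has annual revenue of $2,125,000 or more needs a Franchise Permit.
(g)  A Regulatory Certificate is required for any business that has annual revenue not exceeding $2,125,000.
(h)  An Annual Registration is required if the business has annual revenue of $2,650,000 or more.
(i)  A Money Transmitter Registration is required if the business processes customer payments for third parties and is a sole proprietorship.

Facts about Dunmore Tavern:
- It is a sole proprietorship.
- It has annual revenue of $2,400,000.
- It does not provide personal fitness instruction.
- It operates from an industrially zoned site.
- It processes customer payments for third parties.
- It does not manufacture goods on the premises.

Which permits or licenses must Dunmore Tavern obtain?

(a) Franchise Permit is not required → no effect.
(b) is a sole proprietorship → General Business Registration required.
(c) is a sole proprietorship (not: is a registered nonprofit) → Nonprofit Certificate not required.
(d) Nonprofit Certificate is not required → no effect.
(e) processes customer payments for third parties; does not manufacture goods on the premises → Municipal Permit not required.
(f) is a sole proprietorship (not: is a franchise of a national chain); revenue $2,400,000 ≥ $2,125,000 → Franchise Permit not required.
(g) revenue $2,400,000 > $2,125,000 → Regulatory Certificate not required.
(h) revenue $2,400,000 < $2,650,000 → Annual Registration not required.
(i) processes customer payments for third parties; is a sole proprietorship → Money Transmitter Registration required.

General Business Registration, Money Transmitter Registration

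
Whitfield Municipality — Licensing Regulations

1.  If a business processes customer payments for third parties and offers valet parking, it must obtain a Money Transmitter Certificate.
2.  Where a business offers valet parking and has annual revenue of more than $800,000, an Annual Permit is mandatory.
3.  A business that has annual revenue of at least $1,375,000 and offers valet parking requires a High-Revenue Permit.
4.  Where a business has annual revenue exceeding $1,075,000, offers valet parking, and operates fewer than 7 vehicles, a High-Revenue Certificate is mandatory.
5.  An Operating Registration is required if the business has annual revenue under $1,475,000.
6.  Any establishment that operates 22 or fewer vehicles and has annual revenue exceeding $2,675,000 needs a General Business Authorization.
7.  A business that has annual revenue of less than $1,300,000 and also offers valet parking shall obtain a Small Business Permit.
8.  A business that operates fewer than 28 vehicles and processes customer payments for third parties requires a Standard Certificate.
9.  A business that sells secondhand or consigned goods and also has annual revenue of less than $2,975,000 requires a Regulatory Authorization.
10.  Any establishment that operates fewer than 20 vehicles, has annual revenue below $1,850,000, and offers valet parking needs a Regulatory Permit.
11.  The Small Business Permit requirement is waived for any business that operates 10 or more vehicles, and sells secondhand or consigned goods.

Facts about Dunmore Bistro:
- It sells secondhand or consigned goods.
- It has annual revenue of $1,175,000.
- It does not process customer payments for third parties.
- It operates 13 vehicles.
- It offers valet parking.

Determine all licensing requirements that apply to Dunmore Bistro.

Annual Permit, Operating Registration, Regulatory Authorization, Regulatory Permit

1. does not process customer payments for third parties; offers valet parking → Money Transmitter Certificate not required.
2. offers valet parking; revenue $1,175,000 > $800,000 → Annual Permit required.
3. revenue $1,175,000 < $1,375,000; offers valet parking → High-Revenue Permit not required.
4. revenue $1,175,000 > $1,075,000; offers valet parking; vehicles 13 ≥ 7 → High-Revenue Certificate not required.
5. revenue $1,175,000 < $1,475,000 → Operating Registration required.
6. vehicles 13 ≤ 22; revenue $1,175,000 ≤ $2,675,000 → General Business Authorization not required.
7. revenue $1,175,000 < $1,300,000; offers valet parking → Small Business Permit required.
8. vehicles 13 < 28; does not process customer payments for third parties → Standard Certificate not required.
9. sells secondhand or consigned goods; revenue $1,175,000 < $2,975,000 → Regulatory Authorization required.
10. vehicles 13 < 20; revenue $1,175,000 < $1,850,000; offers valet parking → Regulatory Permit required.
11. vehicles 13 ≥ 10; sells secondhand or consigned goods → exempt from Small Business Permit.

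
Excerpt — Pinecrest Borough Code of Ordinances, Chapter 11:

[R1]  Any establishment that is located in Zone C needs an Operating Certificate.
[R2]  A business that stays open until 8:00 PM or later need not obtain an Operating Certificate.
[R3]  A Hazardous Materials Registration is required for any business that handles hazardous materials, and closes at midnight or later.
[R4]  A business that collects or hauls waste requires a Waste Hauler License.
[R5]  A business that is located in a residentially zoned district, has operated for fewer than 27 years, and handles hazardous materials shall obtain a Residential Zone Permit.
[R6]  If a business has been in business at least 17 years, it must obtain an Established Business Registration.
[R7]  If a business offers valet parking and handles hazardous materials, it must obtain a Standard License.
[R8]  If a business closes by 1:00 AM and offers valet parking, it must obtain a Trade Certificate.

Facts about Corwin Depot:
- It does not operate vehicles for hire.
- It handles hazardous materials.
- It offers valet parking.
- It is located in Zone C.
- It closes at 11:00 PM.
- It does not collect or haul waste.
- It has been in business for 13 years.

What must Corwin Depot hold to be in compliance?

Standard License, Trade Certificate

[R1] is located in Zone C → Operating Certificate required.
[R2] closes 11:00 PM, after 8:00 PM → exempt from Operating Certificate.
[R3] handles hazardous materials; closes 11:00 PM, at/before midnight → Hazardous Materials Registration not required.
[R4] does not collect or haul waste → Waste Hauler License not required.
[R5] is located in Zone C (not: is located in a residentially zoned district); years in business 13 < 27; handles hazardous materials → Residential Zone Permit not required.
[R6] years in business 13 < 17 → Established Business Registration not required.
[R7] offers valet parking; handles hazardous materials → Standard License required.
[R8] closes 11:00 PM, at/before 1:00 AM; offers valet parking → Trade Certificate required.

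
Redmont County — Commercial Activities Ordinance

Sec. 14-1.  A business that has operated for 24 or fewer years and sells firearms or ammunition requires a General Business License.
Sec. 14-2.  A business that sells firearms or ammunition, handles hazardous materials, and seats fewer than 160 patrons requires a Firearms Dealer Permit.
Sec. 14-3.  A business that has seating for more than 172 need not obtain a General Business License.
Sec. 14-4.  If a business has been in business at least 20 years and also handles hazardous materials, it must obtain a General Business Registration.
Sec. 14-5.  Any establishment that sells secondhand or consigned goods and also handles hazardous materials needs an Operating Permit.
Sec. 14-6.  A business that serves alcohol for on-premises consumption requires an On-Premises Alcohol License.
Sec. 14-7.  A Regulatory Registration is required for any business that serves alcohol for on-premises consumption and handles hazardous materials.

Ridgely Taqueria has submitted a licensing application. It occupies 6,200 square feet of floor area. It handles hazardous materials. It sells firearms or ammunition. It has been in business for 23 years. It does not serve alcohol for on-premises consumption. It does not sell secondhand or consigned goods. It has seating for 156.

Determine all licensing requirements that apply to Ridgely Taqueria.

Sec. 14-1. years in business 23 ≤ 24; sells firearms or ammunition → General Business License required.
Sec. 14-2. sells firearms or ammunition; handles hazardous materials; seating 156 < 160 → Firearms Dealer Permit required.
Sec. 14-3. seating 156 ≤ 172 → General Business License exemption does not apply.
Sec. 14-4. years in business 23 ≥ 20; handles hazardous materials → General Business Registration required.
Sec. 14-5. does not sell secondhand or consigned goods; handles hazardous materials → Operating Permit not required.
Sec. 14-6. does not serve alcohol for on-premises consumption → On-Premises Alcohol License not required.
Sec. 14-7. does not serve alcohol for on-premises consumption; handles hazardous materials → Regulatory Registration not required.

Firearms Dealer Permit, General Business License, General Business Registration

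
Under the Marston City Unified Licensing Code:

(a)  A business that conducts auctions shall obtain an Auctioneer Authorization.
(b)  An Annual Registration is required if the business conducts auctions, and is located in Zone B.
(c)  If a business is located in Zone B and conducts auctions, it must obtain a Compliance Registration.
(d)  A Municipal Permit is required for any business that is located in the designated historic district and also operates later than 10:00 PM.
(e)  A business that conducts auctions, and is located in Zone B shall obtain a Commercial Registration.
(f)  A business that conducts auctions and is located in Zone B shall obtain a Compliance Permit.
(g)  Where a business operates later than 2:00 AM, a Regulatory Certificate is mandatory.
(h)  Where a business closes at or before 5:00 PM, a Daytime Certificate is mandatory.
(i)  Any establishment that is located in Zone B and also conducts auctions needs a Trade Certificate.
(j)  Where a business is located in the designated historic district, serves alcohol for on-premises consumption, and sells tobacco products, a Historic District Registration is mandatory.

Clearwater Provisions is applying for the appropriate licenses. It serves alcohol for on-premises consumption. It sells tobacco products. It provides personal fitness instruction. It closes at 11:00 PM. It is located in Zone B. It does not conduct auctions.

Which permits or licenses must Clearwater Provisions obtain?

(a) does not conduct auctions → Auctioneer Authorization not required.
(b) does not conduct auctions; is located in Zone B → Annual Registration not required.
(c) is located in Zone B; does not conduct auctions → Compliance Registration not required.
(d) is located in Zone B (not: is located in the designated historic district); closes 11:00 PM, after 10:00 PM → Municipal Permit not required.
(e) does not conduct auctions; is located in Zone B → Commercial Registration not required.
(f) does not conduct auctions; is located in Zone B → Compliance Permit not required.
(g) closes 11:00 PM, at/before 2:00 AM → Regulatory Certificate not required.
(h) closes 11:00 PM, after 5:00 PM → Daytime Certificate not required.
(i) is located in Zone B; does not conduct auctions → Trade Certificate not required.
(j) is located in Zone B (not: is located in the designated historic district); serves alcohol for on-premises consumption; sells tobacco products → Historic District Registration not required.

None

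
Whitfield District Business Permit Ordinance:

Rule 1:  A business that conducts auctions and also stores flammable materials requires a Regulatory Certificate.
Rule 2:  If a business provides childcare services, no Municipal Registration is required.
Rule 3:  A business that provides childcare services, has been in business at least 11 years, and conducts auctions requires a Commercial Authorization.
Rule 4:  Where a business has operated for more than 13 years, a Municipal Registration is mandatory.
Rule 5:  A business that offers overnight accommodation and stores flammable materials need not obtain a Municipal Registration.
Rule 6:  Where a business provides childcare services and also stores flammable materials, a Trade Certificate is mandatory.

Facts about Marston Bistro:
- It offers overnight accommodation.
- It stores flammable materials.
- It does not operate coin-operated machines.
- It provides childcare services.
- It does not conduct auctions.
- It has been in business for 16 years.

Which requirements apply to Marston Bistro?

Rule 1: does not conduct auctions; stores flammable materials → Regulatory Certificate not required.
Rule 2: provides childcare services → exempt from Municipal Registration.
Rule 3: provides childcare services; years in business 16 ≥ 11; does not conduct auctions → Commercial Authorization not required.
Rule 4: years in business 16 > 13 → Municipal Registration required.
Rule 5: offers overnight accommodation; stores flammable materials → exempt from Municipal Registration.
Rule 6: provides childcare services; stores flammable materials → Trade Certificate required.

Trade Certificate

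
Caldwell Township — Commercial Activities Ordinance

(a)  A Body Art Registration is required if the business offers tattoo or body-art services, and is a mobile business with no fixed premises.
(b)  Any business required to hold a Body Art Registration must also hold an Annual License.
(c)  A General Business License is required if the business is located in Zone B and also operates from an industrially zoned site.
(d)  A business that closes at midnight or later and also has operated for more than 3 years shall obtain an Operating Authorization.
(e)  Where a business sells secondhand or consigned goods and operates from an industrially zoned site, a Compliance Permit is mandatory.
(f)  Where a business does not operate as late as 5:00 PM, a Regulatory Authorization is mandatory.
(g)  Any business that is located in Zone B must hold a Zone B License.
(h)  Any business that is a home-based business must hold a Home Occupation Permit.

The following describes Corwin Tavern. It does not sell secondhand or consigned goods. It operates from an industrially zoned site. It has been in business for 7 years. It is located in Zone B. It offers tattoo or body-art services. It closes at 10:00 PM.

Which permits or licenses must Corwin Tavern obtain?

General Business License, Zone B License

(a) offers tattoo or body-art services; operates from an industrially zoned site (not: is a mobile business with no fixed premises) → Body Art Registration not required.
(b) Body Art Registration is not required → no effect.
(c) is located in Zone B; operates from an industrially zoned site → General Business License required.
(d) closes 10:00 PM, at/before midnight; years in business 7 > 3 → Operating Authorization not required.
(e) does not sell secondhand or consigned goods; operates from an industrially zoned site → Compliance Permit not required.
(f) closes 10:00 PM, after 5:00 PM → Regulatory Authorization not required.
(g) is located in Zone B → Zone B License required.
(h) operates from an industrially zoned site (not: is a home-based business) → Home Occupation Permit not required.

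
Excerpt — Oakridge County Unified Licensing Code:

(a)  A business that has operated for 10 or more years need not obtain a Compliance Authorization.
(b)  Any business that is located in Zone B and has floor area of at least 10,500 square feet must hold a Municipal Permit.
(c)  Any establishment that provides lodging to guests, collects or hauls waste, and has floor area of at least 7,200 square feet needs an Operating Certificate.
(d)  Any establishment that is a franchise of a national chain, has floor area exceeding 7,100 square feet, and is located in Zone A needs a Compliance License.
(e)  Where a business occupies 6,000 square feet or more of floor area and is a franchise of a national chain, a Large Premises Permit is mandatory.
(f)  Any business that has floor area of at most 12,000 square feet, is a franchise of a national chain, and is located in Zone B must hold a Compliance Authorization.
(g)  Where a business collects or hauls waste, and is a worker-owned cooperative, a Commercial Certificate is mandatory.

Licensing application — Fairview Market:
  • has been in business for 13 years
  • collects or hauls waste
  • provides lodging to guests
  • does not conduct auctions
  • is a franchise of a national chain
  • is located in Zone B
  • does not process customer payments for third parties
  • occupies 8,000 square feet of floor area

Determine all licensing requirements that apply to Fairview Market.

Large Premises Permit, Operating Certificate

(a) years in business 13 ≥ 10 → exempt from Compliance Authorization.
(b) is located in Zone B; floor area 8,000 square feet < 10,500 square feet → Municipal Permit not required.
(c) provides lodging to guests; collects or hauls waste; floor area 8,000 square feet ≥ 7,200 square feet → Operating Certificate required.
(d) is a franchise of a national chain; floor area 8,000 square feet > 7,100 square feet; is located in Zone B (not: is located in Zone A) → Compliance License not required.
(e) floor area 8,000 square feet ≥ 6,000 square feet; is a franchise of a national chain → Large Premises Permit required.
(f) floor area 8,000 square feet ≤ 12,000 square feet; is a franchise of a national chain; is located in Zone B → Compliance Authorization required.
(g) collects or hauls waste; is a franchise of a national chain (not: is a worker-owned cooperative) → Commercial Certificate not required.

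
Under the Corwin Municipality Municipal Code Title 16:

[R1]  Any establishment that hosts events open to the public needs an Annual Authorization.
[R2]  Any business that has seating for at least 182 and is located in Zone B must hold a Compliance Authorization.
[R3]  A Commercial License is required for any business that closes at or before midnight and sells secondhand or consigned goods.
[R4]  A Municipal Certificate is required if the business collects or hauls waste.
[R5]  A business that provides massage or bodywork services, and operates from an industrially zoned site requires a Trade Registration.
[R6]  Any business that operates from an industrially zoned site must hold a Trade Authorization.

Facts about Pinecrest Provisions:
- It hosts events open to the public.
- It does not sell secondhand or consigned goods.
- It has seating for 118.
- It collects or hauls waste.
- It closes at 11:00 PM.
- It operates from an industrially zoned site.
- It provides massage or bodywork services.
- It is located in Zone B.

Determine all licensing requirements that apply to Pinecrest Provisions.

[R1] hosts events open to the public → Annual Authorization required.
[R2] seating 118 < 182; is located in Zone B → Compliance Authorization not required.
[R3] closes 11:00 PM, at/before midnight; does not sell secondhand or consigned goods → Commercial License not required.
[R4] collects or hauls waste → Municipal Certificate required.
[R5] provides massage or bodywork services; operates from an industrially zoned site → Trade Registration required.
[R6] operates from an industrially zoned site → Trade Authorization required.

Annual Authorization, Municipal Certificate, Trade Authorization, Trade Registration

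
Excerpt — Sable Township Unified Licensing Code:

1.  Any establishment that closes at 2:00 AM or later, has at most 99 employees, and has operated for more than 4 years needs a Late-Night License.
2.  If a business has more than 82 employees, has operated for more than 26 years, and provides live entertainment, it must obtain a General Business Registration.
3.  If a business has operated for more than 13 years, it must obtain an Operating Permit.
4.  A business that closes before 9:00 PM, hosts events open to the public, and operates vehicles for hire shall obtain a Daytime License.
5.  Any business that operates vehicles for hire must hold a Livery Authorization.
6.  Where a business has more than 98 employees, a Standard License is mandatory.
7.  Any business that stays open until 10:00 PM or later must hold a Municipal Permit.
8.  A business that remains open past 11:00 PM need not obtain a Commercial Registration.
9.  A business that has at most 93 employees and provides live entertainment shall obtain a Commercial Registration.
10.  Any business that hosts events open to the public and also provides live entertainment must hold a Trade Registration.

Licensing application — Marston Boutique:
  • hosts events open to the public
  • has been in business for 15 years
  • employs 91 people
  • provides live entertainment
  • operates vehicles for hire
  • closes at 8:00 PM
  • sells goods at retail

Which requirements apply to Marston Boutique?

Commercial Registration, Daytime License, Livery Authorization, Operating Permit, Trade Registration

1. closes 8:00 PM, at/before 2:00 AM; employees 91 ≤ 99; years in business 15 > 4 → Late-Night License not required.
2. employees 91 > 82; years in business 15 ≤ 26; provides live entertainment → General Business Registration not required.
3. years in business 15 > 13 → Operating Permit required.
4. closes 8:00 PM, at/before 9:00 PM; hosts events open to the public; operates vehicles for hire → Daytime License required.
5. operates vehicles for hire → Livery Authorization required.
6. employees 91 ≤ 98 → Standard License not required.
7. closes 8:00 PM, at/before 10:00 PM → Municipal Permit not required.
8. closes 8:00 PM, at/before 11:00 PM → Commercial Registration exemption does not apply.
9. employees 91 ≤ 93; provides live entertainment → Commercial Registration required.
10. hosts events open to the public; provides live entertainment → Trade Registration required.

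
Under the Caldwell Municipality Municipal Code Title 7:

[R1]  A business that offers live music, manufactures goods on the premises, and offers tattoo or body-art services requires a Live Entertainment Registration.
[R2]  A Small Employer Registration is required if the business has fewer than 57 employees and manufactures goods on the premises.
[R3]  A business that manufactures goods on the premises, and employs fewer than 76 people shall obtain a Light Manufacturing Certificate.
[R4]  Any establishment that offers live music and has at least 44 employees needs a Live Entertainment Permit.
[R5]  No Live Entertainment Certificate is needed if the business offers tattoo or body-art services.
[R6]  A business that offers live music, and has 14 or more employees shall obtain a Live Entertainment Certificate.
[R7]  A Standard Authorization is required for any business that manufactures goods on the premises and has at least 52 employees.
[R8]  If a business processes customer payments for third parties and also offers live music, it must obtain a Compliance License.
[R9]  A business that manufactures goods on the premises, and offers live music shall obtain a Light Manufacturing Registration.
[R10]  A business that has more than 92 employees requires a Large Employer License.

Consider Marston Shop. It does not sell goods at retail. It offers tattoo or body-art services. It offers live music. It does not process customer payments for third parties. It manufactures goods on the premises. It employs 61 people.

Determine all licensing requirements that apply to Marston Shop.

Light Manufacturing Certificate, Light Manufacturing Registration, Live Entertainment Permit, Live Entertainment Registration, Standard Authorization

[R1] offers live music; manufactures goods on the premises; offers tattoo or body-art services → Live Entertainment Registration required.
[R2] employees 61 ≥ 57; manufactures goods on the premises → Small Employer Registration not required.
[R3] manufactures goods on the premises; employees 61 < 76 → Light Manufacturing Certificate required.
[R4] offers live music; employees 61 ≥ 44 → Live Entertainment Permit required.
[R5] offers tattoo or body-art services → exempt from Live Entertainment Certificate.
[R6] offers live music; employees 61 ≥ 14 → Live Entertainment Certificate required.
[R7] manufactures goods on the premises; employees 61 ≥ 52 → Standard Authorization required.
[R8] does not process customer payments for third parties; offers live music → Compliance License not required.
[R9] manufactures goods on the premises; offers live music → Light Manufacturing Registration required.
[R10] employees 61 ≤ 92 → Large Employer License not required.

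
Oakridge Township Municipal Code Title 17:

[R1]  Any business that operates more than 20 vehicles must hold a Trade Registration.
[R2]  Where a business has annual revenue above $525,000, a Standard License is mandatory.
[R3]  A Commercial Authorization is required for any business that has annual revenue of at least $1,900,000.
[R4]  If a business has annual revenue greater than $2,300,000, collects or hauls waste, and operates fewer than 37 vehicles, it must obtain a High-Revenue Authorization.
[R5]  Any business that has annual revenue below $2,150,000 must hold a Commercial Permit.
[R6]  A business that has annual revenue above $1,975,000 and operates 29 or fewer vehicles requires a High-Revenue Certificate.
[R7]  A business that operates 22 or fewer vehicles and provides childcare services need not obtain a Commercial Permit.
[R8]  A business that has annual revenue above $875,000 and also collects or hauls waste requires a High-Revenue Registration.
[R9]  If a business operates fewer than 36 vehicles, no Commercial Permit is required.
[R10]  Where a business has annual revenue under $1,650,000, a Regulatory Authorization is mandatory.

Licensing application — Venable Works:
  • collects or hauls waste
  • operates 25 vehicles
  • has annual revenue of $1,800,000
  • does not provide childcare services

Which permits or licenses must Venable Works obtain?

High-Revenue Registration, Standard License, Trade Registration

[R1] vehicles 25 > 20 → Trade Registration required.
[R2] revenue $1,800,000 > $525,000 → Standard License required.
[R3] revenue $1,800,000 < $1,900,000 → Commercial Authorization not required.
[R4] revenue $1,800,000 ≤ $2,300,000; collects or hauls waste; vehicles 25 < 37 → High-Revenue Authorization not required.
[R5] revenue $1,800,000 < $2,150,000 → Commercial Permit required.
[R6] revenue $1,800,000 ≤ $1,975,000; vehicles 25 ≤ 29 → High-Revenue Certificate not required.
[R7] vehicles 25 > 22; does not provide childcare services → Commercial Permit exemption does not apply.
[R8] revenue $1,800,000 > $875,000; collects or hauls waste → High-Revenue Registration required.
[R9] vehicles 25 < 36 → exempt from Commercial Permit.
[R10] revenue $1,800,000 ≥ $1,650,000 → Regulatory Authorization not required.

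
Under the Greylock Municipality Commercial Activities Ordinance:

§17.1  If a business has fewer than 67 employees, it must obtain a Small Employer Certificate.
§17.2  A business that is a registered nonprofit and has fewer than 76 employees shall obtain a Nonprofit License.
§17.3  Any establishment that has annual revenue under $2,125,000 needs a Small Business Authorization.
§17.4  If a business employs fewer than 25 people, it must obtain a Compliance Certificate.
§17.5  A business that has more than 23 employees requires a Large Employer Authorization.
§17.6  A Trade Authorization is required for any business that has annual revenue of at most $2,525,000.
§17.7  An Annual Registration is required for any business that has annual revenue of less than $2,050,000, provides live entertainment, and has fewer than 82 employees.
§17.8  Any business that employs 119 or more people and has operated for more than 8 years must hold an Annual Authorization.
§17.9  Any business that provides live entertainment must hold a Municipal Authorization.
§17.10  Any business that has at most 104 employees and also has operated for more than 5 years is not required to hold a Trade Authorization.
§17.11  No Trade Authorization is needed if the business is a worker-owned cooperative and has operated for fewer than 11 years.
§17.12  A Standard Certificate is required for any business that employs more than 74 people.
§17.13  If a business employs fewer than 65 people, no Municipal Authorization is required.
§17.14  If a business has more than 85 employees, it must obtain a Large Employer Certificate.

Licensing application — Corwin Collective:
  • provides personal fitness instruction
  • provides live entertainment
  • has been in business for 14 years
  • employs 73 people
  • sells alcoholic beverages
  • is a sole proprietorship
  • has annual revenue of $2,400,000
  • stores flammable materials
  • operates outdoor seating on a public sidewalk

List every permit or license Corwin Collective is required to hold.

Large Employer Authorization, Municipal Authorization

§17.1 employees 73 ≥ 67 → Small Employer Certificate not required.
§17.2 is a sole proprietorship (not: is a registered nonprofit); employees 73 < 76 → Nonprofit License not required.
§17.3 revenue $2,400,000 ≥ $2,125,000 → Small Business Authorization not required.
§17.4 employees 73 ≥ 25 → Compliance Certificate not required.
§17.5 employees 73 > 23 → Large Employer Authorization required.
§17.6 revenue $2,400,000 ≤ $2,525,000 → Trade Authorization required.
§17.7 revenue $2,400,000 ≥ $2,050,000; provides live entertainment; employees 73 < 82 → Annual Registration not required.
§17.8 employees 73 < 119; years in business 14 > 8 → Annual Authorization not required.
§17.9 provides live entertainment → Municipal Authorization required.
§17.10 employees 73 ≤ 104; years in business 14 > 5 → exempt from Trade Authorization.
§17.11 is a sole proprietorship (not: is a worker-owned cooperative); years in business 14 ≥ 11 → Trade Authorization exemption does not apply.
§17.12 employees 73 ≤ 74 → Standard Certificate not required.
§17.13 employees 73 ≥ 65 → Municipal Authorization exemption does not apply.
§17.14 employees 73 ≤ 85 → Large Employer Certificate not required.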